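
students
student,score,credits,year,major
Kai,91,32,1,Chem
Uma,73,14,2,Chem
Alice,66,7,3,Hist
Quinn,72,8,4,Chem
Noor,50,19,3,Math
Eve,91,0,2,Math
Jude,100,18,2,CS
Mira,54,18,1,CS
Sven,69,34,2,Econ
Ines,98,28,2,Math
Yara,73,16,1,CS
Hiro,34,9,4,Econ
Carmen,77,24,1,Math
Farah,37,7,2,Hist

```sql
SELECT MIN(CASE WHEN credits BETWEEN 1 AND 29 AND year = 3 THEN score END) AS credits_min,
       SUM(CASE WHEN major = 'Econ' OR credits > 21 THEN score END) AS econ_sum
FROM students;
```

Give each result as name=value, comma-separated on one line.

credits_min=50, econ_sum=369

[credits_min: credits BETWEEN 1 AND 29 AND year = 3]
student=Kai: ✗
student=Uma: ✗
student=Alice: ✓ → 66
student=Quinn: ✗
student=Noor: ✓ → 50
student=Eve: ✗
student=Jude: ✗
student=Mira: ✗
student=Sven: ✗
student=Ines: ✗
student=Yara: ✗
student=Hiro: ✗
student=Carmen: ✗
student=Farah: ✗
credits_min = MIN(66, 50) = 50
—
[econ_sum: major = 'Econ' OR credits > 21]
student=Kai: ✓ → 91
student=Uma: ✗
student=Alice: ✗
student=Quinn: ✗
student=Noor: ✗
student=Eve: ✗
student=Jude: ✗
student=Mira: ✗
student=Sven: ✓ → 69
student=Ines: ✓ → 98
student=Yara: ✗
student=Hiro: ✓ → 34
student=Carmen: ✓ → 77
student=Farah: ✗
econ_sum = 91 + 69 + 98 + 34 + 77 = 369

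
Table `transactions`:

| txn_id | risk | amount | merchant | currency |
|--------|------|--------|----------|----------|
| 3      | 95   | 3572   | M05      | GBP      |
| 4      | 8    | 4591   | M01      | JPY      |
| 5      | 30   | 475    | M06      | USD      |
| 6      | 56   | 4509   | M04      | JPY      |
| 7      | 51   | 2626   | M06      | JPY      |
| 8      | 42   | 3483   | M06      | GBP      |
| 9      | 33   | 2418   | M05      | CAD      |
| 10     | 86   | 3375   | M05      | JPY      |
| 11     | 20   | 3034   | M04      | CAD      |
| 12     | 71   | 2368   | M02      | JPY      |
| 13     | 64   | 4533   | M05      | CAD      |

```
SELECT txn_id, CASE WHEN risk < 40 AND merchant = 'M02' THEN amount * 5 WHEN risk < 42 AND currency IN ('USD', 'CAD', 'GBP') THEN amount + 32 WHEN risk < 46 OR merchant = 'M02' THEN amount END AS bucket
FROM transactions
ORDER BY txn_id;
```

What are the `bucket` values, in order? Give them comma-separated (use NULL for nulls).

NULL, 4591, 507, NULL, NULL, 3483, 2450, NULL, 3066, 2368, NULL

txn_id=3: (no match → NULL) → NULL
txn_id=4: risk < 46 OR merchant = 'M02' → 4591
txn_id=5: risk < 42 AND currency IN ('USD', 'CAD', 'GBP') → 507
txn_id=6: (no match → NULL) → NULL
txn_id=7: (no match → NULL) → NULL
txn_id=8: risk < 46 OR merchant = 'M02' → 3483
txn_id=9: risk < 42 AND currency IN ('USD', 'CAD', 'GBP') → 2450
txn_id=10: (no match → NULL) → NULL
txn_id=11: risk < 42 AND currency IN ('USD', 'CAD', 'GBP') → 3066
txn_id=12: risk < 46 OR merchant = 'M02' → 2368
txn_id=13: (no match → NULL) → NULL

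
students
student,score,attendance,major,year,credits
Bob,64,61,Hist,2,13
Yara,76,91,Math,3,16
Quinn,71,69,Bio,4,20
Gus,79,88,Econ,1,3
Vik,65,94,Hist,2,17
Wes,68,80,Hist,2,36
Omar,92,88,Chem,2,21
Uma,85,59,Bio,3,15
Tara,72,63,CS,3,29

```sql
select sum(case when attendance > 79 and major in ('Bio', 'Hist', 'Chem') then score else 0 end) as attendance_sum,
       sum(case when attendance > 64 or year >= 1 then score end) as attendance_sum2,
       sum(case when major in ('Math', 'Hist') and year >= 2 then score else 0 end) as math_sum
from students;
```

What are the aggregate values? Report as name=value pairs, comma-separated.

[attendance_sum: attendance > 79 and major in ('Bio', 'Hist', 'Chem')]
student=Bob: ✗
student=Yara: ✗
student=Quinn: ✗
student=Gus: ✗
student=Vik: ✓ → 65
student=Wes: ✓ → 68
student=Omar: ✓ → 92
student=Uma: ✗
student=Tara: ✗
attendance_sum = 65 + 68 + 92 = 225
—
[attendance_sum2: attendance > 64 or year >= 1]
student=Bob: ✓ → 64
student=Yara: ✓ → 76
student=Quinn: ✓ → 71
student=Gus: ✓ → 79
student=Vik: ✓ → 65
student=Wes: ✓ → 68
student=Omar: ✓ → 92
student=Uma: ✓ → 85
student=Tara: ✓ → 72
attendance_sum2 = 64 + 76 + 71 + 79 + 65 + 68 + 92 + 85 + 72 = 672
—
[math_sum: major in ('Math', 'Hist') and year >= 2]
student=Bob: ✓ → 64
student=Yara: ✓ → 76
student=Quinn: ✗
student=Gus: ✗
student=Vik: ✓ → 65
student=Wes: ✓ → 68
student=Omar: ✗
student=Uma: ✗
student=Tara: ✗
math_sum = 64 + 76 + 65 + 68 = 273

attendance_sum=225, attendance_sum2=672, math_sum=273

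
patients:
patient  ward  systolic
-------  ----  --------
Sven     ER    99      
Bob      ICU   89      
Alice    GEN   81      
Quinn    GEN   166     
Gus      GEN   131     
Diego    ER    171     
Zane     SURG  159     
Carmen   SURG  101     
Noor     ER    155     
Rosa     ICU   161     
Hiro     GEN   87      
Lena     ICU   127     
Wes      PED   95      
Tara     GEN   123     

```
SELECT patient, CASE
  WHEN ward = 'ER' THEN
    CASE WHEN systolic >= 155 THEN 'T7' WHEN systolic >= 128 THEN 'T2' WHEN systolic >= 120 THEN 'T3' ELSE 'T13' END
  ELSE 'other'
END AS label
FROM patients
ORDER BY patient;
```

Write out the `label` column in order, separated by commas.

patient=Alice: ward='GEN' → outer ELSE → other
patient=Bob: ward='ICU' → outer ELSE → other
patient=Carmen: ward='SURG' → outer ELSE → other
patient=Diego: ward='ER' → inner[systolic >= 155] → T7
patient=Gus: ward='GEN' → outer ELSE → other
patient=Hiro: ward='GEN' → outer ELSE → other
patient=Lena: ward='ICU' → outer ELSE → other
patient=Noor: ward='ER' → inner[systolic >= 155] → T7
patient=Quinn: ward='GEN' → outer ELSE → other
patient=Rosa: ward='ICU' → outer ELSE → other
patient=Sven: ward='ER' → inner[ELSE] → T13
patient=Tara: ward='GEN' → outer ELSE → other
patient=Wes: ward='PED' → outer ELSE → other
patient=Zane: ward='SURG' → outer ELSE → other

other, other, other, T7, other, other, other, T7, other, other, T13, other, other, other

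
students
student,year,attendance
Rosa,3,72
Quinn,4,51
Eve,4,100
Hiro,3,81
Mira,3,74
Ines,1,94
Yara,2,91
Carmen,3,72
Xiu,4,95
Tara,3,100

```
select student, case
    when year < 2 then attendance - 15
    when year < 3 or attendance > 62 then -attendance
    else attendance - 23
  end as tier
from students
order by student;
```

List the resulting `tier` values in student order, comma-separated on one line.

student=Carmen: year < 3 or attendance > 62 → -72
student=Eve: year < 3 or attendance > 62 → -100
student=Hiro: year < 3 or attendance > 62 → -81
student=Ines: year < 2 → 79
student=Mira: year < 3 or attendance > 62 → -74
student=Quinn: ELSE → 28
student=Rosa: year < 3 or attendance > 62 → -72
student=Tara: year < 3 or attendance > 62 → -100
student=Xiu: year < 3 or attendance > 62 → -95
student=Yara: year < 3 or attendance > 62 → -91

-72, -100, -81, 79, -74, 28, -72, -100, -95, -91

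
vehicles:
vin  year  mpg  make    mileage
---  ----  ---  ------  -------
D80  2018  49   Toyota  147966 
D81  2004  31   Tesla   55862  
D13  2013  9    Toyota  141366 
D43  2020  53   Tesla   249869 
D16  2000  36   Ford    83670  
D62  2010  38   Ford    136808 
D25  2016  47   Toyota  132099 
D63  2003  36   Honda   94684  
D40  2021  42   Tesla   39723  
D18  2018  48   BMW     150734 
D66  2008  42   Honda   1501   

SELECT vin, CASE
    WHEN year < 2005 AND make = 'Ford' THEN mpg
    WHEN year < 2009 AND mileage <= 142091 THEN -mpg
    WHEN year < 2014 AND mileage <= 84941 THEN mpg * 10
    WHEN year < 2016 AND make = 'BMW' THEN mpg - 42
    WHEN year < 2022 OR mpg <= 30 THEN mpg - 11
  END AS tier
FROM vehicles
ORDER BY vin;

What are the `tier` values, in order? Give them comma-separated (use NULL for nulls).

-2, 36, 37, 36, 31, 42, 27, -36, -42, 38, -31

vin=D13: year < 2022 OR mpg <= 30 → -2
vin=D16: year < 2005 AND make = 'Ford' → 36
vin=D18: year < 2022 OR mpg <= 30 → 37
vin=D25: year < 2022 OR mpg <= 30 → 36
vin=D40: year < 2022 OR mpg <= 30 → 31
vin=D43: year < 2022 OR mpg <= 30 → 42
vin=D62: year < 2022 OR mpg <= 30 → 27
vin=D63: year < 2009 AND mileage <= 142091 → -36
vin=D66: year < 2009 AND mileage <= 142091 → -42
vin=D80: year < 2022 OR mpg <= 30 → 38
vin=D81: year < 2009 AND mileage <= 142091 → -31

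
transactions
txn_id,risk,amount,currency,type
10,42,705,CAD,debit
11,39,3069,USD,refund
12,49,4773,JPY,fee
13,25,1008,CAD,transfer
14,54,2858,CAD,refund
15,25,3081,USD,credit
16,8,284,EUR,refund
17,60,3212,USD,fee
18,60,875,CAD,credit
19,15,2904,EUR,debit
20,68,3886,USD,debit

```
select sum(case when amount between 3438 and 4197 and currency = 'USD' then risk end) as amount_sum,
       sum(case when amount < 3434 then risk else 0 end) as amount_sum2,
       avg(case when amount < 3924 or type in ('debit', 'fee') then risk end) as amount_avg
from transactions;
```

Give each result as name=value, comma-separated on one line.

[amount_sum: amount between 3438 and 4197 and currency = 'USD']
txn_id=10: ✗
txn_id=11: ✗
txn_id=12: ✗
txn_id=13: ✗
txn_id=14: ✗
txn_id=15: ✗
txn_id=16: ✗
txn_id=17: ✗
txn_id=18: ✗
txn_id=19: ✗
txn_id=20: ✓ → 68
amount_sum = 68
—
[amount_sum2: amount < 3434]
txn_id=10: ✓ → 42
txn_id=11: ✓ → 39
txn_id=12: ✗
txn_id=13: ✓ → 25
txn_id=14: ✓ → 54
txn_id=15: ✓ → 25
txn_id=16: ✓ → 8
txn_id=17: ✓ → 60
txn_id=18: ✓ → 60
txn_id=19: ✓ → 15
txn_id=20: ✗
amount_sum2 = 42 + 39 + 25 + 54 + 25 + 8 + 60 + 60 + 15 = 328
—
[amount_avg: amount < 3924 or type in ('debit', 'fee')]
txn_id=10: ✓ → 42
txn_id=11: ✓ → 39
txn_id=12: ✓ → 49
txn_id=13: ✓ → 25
txn_id=14: ✓ → 54
txn_id=15: ✓ → 25
txn_id=16: ✓ → 8
txn_id=17: ✓ → 60
txn_id=18: ✓ → 60
txn_id=19: ✓ → 15
txn_id=20: ✓ → 68
amount_avg = (42 + 39 + 49 + 25 + 54 + 25 + 8 + 60 + 60 + 15 + 68) / 11 = 40.4545454545

amount_sum=68, amount_sum2=328, amount_avg=40.4545454545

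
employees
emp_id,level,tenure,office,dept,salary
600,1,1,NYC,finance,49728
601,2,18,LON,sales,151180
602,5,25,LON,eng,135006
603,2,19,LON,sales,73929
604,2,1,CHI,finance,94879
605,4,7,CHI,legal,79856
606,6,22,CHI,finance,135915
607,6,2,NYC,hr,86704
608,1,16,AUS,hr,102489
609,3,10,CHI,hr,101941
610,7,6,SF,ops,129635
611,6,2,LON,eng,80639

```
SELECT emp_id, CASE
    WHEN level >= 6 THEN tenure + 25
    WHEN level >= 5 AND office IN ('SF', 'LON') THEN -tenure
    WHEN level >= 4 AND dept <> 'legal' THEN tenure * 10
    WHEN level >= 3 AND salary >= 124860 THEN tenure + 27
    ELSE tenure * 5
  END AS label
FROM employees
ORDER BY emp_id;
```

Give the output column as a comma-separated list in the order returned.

emp_id=600: ELSE → 5
emp_id=601: ELSE → 90
emp_id=602: level >= 5 AND office IN ('SF', 'LON') → -25
emp_id=603: ELSE → 95
emp_id=604: ELSE → 5
emp_id=605: ELSE → 35
emp_id=606: level >= 6 → 47
emp_id=607: level >= 6 → 27
emp_id=608: ELSE → 80
emp_id=609: ELSE → 50
emp_id=610: level >= 6 → 31
emp_id=611: level >= 6 → 27

5, 90, -25, 95, 5, 35, 47, 27, 80, 50, 31, 27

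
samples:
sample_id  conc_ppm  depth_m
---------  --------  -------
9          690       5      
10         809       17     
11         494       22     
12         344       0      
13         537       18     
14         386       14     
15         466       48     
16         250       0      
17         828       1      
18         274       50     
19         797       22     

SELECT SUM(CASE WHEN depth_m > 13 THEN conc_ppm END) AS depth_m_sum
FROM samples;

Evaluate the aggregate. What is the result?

3763

sample_id=9: ✗
sample_id=10: ✓ → 809
sample_id=11: ✓ → 494
sample_id=12: ✗
sample_id=13: ✓ → 537
sample_id=14: ✓ → 386
sample_id=15: ✓ → 466
sample_id=16: ✗
sample_id=17: ✗
sample_id=18: ✓ → 274
sample_id=19: ✓ → 797
depth_m_sum = 809 + 494 + 537 + 386 + 466 + 274 + 797 = 3763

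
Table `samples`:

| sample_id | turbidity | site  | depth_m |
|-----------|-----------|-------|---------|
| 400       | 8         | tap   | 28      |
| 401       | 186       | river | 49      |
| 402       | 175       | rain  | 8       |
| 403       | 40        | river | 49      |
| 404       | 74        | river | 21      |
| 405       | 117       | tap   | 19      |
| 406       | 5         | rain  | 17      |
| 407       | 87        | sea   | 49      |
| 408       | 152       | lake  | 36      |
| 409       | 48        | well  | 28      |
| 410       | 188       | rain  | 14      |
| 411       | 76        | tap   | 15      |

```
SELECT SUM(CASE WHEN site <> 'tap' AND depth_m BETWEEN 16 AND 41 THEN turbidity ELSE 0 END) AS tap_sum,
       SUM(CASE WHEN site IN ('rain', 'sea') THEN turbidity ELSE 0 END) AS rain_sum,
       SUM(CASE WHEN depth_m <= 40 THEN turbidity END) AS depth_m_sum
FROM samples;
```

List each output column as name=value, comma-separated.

tap_sum=279, rain_sum=455, depth_m_sum=843

[tap_sum: site <> 'tap' AND depth_m BETWEEN 16 AND 41]
sample_id=400: ✗
sample_id=401: ✗
sample_id=402: ✗
sample_id=403: ✗
sample_id=404: ✓ → 74
sample_id=405: ✗
sample_id=406: ✓ → 5
sample_id=407: ✗
sample_id=408: ✓ → 152
sample_id=409: ✓ → 48
sample_id=410: ✗
sample_id=411: ✗
tap_sum = 74 + 5 + 152 + 48 = 279
—
[rain_sum: site IN ('rain', 'sea')]
sample_id=400: ✗
sample_id=401: ✗
sample_id=402: ✓ → 175
sample_id=403: ✗
sample_id=404: ✗
sample_id=405: ✗
sample_id=406: ✓ → 5
sample_id=407: ✓ → 87
sample_id=408: ✗
sample_id=409: ✗
sample_id=410: ✓ → 188
sample_id=411: ✗
rain_sum = 175 + 5 + 87 + 188 = 455
—
[depth_m_sum: depth_m <= 40]
sample_id=400: ✓ → 8
sample_id=401: ✗
sample_id=402: ✓ → 175
sample_id=403: ✗
sample_id=404: ✓ → 74
sample_id=405: ✓ → 117
sample_id=406: ✓ → 5
sample_id=407: ✗
sample_id=408: ✓ → 152
sample_id=409: ✓ → 48
sample_id=410: ✓ → 188
sample_id=411: ✓ → 76
depth_m_sum = 8 + 175 + 74 + 117 + 5 + 152 + 48 + 188 + 76 = 843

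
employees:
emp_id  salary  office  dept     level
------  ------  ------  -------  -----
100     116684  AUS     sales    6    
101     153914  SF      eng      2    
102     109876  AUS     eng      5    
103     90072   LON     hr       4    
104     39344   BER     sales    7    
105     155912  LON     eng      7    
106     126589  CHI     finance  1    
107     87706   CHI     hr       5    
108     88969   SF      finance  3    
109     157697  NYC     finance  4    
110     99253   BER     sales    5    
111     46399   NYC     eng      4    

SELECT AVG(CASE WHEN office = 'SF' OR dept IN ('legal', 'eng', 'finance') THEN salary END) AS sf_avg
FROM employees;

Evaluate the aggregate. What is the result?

119908

emp_id=100: ✗
emp_id=101: ✓ → 153914
emp_id=102: ✓ → 109876
emp_id=103: ✗
emp_id=104: ✗
emp_id=105: ✓ → 155912
emp_id=106: ✓ → 126589
emp_id=107: ✗
emp_id=108: ✓ → 88969
emp_id=109: ✓ → 157697
emp_id=110: ✗
emp_id=111: ✓ → 46399
sf_avg = (153914 + 109876 + 155912 + 126589 + 88969 + 157697 + 46399) / 7 = 119908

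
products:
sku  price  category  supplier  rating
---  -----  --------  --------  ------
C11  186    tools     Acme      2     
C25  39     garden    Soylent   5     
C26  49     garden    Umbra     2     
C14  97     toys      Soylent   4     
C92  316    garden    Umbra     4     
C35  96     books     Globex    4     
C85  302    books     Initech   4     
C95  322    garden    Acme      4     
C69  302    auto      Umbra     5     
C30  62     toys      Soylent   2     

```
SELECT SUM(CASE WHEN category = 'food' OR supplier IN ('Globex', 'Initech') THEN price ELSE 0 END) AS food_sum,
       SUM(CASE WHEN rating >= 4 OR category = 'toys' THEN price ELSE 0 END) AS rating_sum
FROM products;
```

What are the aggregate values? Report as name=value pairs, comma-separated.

[food_sum: category = 'food' OR supplier IN ('Globex', 'Initech')]
sku=C11: ✗
sku=C25: ✗
sku=C26: ✗
sku=C14: ✗
sku=C92: ✗
sku=C35: ✓ → 96
sku=C85: ✓ → 302
sku=C95: ✗
sku=C69: ✗
sku=C30: ✗
food_sum = 96 + 302 = 398
—
[rating_sum: rating >= 4 OR category = 'toys']
sku=C11: ✗
sku=C25: ✓ → 39
sku=C26: ✗
sku=C14: ✓ → 97
sku=C92: ✓ → 316
sku=C35: ✓ → 96
sku=C85: ✓ → 302
sku=C95: ✓ → 322
sku=C69: ✓ → 302
sku=C30: ✓ → 62
rating_sum = 39 + 97 + 316 + 96 + 302 + 322 + 302 + 62 = 1536

food_sum=398, rating_sum=1536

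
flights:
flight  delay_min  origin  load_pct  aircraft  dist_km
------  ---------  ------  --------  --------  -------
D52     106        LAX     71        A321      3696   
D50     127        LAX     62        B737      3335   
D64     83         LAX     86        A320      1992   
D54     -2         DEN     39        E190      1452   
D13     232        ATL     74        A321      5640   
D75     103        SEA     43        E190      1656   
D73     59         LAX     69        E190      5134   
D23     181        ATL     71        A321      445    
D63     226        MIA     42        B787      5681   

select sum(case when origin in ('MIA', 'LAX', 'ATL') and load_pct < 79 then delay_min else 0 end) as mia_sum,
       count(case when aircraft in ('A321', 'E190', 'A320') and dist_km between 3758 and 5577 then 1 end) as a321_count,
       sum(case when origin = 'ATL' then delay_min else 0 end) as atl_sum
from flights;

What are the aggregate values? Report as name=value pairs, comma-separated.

[mia_sum: origin in ('MIA', 'LAX', 'ATL') and load_pct < 79]
flight=D52: ✓ → 106
flight=D50: ✓ → 127
flight=D64: ✗
flight=D54: ✗
flight=D13: ✓ → 232
flight=D75: ✗
flight=D73: ✓ → 59
flight=D23: ✓ → 181
flight=D63: ✓ → 226
mia_sum = 106 + 127 + 232 + 59 + 181 + 226 = 931
—
[a321_count: aircraft in ('A321', 'E190', 'A320') and dist_km between 3758 and 5577]
flight=D52: ✗
flight=D50: ✗
flight=D64: ✗
flight=D54: ✗
flight=D13: ✗
flight=D75: ✗
flight=D73: ✓ → 1
flight=D23: ✗
flight=D63: ✗
a321_count = COUNT(1) = 1
—
[atl_sum: origin = 'ATL']
flight=D52: ✗
flight=D50: ✗
flight=D64: ✗
flight=D54: ✗
flight=D13: ✓ → 232
flight=D75: ✗
flight=D73: ✗
flight=D23: ✓ → 181
flight=D63: ✗
atl_sum = 232 + 181 = 413

mia_sum=931, a321_count=1, atl_sum=413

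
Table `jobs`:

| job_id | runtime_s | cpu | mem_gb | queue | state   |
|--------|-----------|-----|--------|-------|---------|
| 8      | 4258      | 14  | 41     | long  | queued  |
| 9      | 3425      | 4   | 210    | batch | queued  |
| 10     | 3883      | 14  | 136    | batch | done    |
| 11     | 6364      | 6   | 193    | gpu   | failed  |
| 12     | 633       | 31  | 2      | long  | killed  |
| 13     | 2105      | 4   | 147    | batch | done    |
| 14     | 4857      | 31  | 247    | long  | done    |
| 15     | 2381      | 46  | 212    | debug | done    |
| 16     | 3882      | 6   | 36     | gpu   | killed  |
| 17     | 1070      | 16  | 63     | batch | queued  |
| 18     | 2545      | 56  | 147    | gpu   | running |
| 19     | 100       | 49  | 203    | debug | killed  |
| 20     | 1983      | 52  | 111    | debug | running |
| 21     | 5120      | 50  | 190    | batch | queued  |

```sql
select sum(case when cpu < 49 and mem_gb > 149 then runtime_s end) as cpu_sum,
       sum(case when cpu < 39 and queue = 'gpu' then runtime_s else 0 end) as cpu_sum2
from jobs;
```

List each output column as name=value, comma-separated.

[cpu_sum: cpu < 49 and mem_gb > 149]
job_id=8: ✗
job_id=9: ✓ → 3425
job_id=10: ✗
job_id=11: ✓ → 6364
job_id=12: ✗
job_id=13: ✗
job_id=14: ✓ → 4857
job_id=15: ✓ → 2381
job_id=16: ✗
job_id=17: ✗
job_id=18: ✗
job_id=19: ✗
job_id=20: ✗
job_id=21: ✗
cpu_sum = 3425 + 6364 + 4857 + 2381 = 17027
—
[cpu_sum2: cpu < 39 and queue = 'gpu']
job_id=8: ✗
job_id=9: ✗
job_id=10: ✗
job_id=11: ✓ → 6364
job_id=12: ✗
job_id=13: ✗
job_id=14: ✗
job_id=15: ✗
job_id=16: ✓ → 3882
job_id=17: ✗
job_id=18: ✗
job_id=19: ✗
job_id=20: ✗
job_id=21: ✗
cpu_sum2 = 6364 + 3882 = 10246

cpu_sum=17027, cpu_sum2=10246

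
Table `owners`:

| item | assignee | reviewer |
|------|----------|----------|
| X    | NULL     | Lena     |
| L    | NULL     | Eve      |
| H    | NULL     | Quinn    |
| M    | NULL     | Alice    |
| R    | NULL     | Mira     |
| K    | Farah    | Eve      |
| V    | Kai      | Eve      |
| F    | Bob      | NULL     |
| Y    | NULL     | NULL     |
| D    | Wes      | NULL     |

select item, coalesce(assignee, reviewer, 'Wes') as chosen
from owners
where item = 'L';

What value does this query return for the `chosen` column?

item = L: assignee=NULL, reviewer=Eve.
assignee=NULL, reviewer=Eve → Eve

Eve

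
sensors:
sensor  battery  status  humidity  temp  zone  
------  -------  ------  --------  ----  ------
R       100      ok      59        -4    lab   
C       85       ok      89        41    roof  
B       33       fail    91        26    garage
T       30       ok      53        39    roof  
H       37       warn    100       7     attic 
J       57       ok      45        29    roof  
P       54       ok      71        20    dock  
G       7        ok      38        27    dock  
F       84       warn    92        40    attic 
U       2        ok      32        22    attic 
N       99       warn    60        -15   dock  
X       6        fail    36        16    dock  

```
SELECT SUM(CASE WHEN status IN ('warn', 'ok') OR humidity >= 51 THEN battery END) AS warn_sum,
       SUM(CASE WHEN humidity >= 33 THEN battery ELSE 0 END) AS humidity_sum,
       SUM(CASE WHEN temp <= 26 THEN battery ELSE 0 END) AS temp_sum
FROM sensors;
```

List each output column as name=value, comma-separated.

[warn_sum: status IN ('warn', 'ok') OR humidity >= 51]
sensor=R: ✓ → 100
sensor=C: ✓ → 85
sensor=B: ✓ → 33
sensor=T: ✓ → 30
sensor=H: ✓ → 37
sensor=J: ✓ → 57
sensor=P: ✓ → 54
sensor=G: ✓ → 7
sensor=F: ✓ → 84
sensor=U: ✓ → 2
sensor=N: ✓ → 99
sensor=X: ✗
warn_sum = 100 + 85 + 33 + 30 + 37 + 57 + 54 + 7 + 84 + 2 + 99 = 588
—
[humidity_sum: humidity >= 33]
sensor=R: ✓ → 100
sensor=C: ✓ → 85
sensor=B: ✓ → 33
sensor=T: ✓ → 30
sensor=H: ✓ → 37
sensor=J: ✓ → 57
sensor=P: ✓ → 54
sensor=G: ✓ → 7
sensor=F: ✓ → 84
sensor=U: ✗
sensor=N: ✓ → 99
sensor=X: ✓ → 6
humidity_sum = 100 + 85 + 33 + 30 + 37 + 57 + 54 + 7 + 84 + 99 + 6 = 592
—
[temp_sum: temp <= 26]
sensor=R: ✓ → 100
sensor=C: ✗
sensor=B: ✓ → 33
sensor=T: ✗
sensor=H: ✓ → 37
sensor=J: ✗
sensor=P: ✓ → 54
sensor=G: ✗
sensor=F: ✗
sensor=U: ✓ → 2
sensor=N: ✓ → 99
sensor=X: ✓ → 6
temp_sum = 100 + 33 + 37 + 54 + 2 + 99 + 6 = 331

warn_sum=588, humidity_sum=592, temp_sum=331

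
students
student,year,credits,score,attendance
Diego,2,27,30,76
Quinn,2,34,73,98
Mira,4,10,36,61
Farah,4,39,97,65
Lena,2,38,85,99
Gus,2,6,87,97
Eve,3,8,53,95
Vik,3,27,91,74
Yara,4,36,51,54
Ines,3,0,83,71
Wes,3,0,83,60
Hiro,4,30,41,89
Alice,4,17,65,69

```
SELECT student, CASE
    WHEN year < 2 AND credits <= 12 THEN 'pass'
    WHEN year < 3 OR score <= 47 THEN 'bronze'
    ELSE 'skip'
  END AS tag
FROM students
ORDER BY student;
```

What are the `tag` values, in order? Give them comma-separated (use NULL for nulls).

skip, bronze, skip, skip, bronze, bronze, skip, bronze, bronze, bronze, skip, skip, skip

student=Alice: ELSE → skip
student=Diego: year < 3 OR score <= 47 → bronze
student=Eve: ELSE → skip
student=Farah: ELSE → skip
student=Gus: year < 3 OR score <= 47 → bronze
student=Hiro: year < 3 OR score <= 47 → bronze
student=Ines: ELSE → skip
student=Lena: year < 3 OR score <= 47 → bronze
student=Mira: year < 3 OR score <= 47 → bronze
student=Quinn: year < 3 OR score <= 47 → bronze
student=Vik: ELSE → skip
student=Wes: ELSE → skip
student=Yara: ELSE → skip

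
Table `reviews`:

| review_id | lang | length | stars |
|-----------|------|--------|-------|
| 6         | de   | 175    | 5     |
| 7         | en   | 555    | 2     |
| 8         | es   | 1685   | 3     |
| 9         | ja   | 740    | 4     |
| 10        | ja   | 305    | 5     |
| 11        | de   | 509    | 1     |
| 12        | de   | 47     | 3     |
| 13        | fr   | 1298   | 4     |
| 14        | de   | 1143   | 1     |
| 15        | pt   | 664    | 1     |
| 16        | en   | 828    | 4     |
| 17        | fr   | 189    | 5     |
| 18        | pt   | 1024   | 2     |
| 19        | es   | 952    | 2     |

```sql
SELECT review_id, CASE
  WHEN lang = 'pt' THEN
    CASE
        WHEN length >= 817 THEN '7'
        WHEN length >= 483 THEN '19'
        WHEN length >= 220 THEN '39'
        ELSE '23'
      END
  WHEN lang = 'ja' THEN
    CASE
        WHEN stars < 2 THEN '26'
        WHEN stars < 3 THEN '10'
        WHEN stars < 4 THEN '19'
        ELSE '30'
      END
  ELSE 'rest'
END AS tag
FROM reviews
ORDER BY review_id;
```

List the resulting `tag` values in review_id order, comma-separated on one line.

review_id=6: lang='de' → outer ELSE → rest
review_id=7: lang='en' → outer ELSE → rest
review_id=8: lang='es' → outer ELSE → rest
review_id=9: lang='ja' → inner[ELSE] → 30
review_id=10: lang='ja' → inner[ELSE] → 30
review_id=11: lang='de' → outer ELSE → rest
review_id=12: lang='de' → outer ELSE → rest
review_id=13: lang='fr' → outer ELSE → rest
review_id=14: lang='de' → outer ELSE → rest
review_id=15: lang='pt' → inner[length >= 483] → 19
review_id=16: lang='en' → outer ELSE → rest
review_id=17: lang='fr' → outer ELSE → rest
review_id=18: lang='pt' → inner[length >= 817] → 7
review_id=19: lang='es' → outer ELSE → rest

rest, rest, rest, 30, 30, rest, rest, rest, rest, 19, rest, rest, 7, rest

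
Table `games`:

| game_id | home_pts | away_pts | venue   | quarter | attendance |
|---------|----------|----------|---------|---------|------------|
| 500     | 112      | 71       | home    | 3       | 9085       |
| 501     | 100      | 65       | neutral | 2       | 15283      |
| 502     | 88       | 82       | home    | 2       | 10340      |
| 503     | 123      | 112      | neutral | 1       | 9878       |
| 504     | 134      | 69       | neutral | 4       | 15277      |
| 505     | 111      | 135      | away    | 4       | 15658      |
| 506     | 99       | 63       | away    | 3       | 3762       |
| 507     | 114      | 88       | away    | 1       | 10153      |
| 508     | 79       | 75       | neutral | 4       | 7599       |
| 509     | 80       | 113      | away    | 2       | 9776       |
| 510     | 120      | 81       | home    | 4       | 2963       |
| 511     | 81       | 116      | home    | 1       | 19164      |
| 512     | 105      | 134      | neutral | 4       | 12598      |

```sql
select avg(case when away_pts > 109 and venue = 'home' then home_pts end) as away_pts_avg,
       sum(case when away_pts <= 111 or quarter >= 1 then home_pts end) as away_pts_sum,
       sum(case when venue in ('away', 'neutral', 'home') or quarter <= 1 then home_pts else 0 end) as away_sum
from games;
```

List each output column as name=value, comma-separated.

away_pts_avg=81, away_pts_sum=1346, away_sum=1346

[away_pts_avg: away_pts > 109 and venue = 'home']
game_id=500: ✗
game_id=501: ✗
game_id=502: ✗
game_id=503: ✗
game_id=504: ✗
game_id=505: ✗
game_id=506: ✗
game_id=507: ✗
game_id=508: ✗
game_id=509: ✗
game_id=510: ✗
game_id=511: ✓ → 81
game_id=512: ✗
away_pts_avg = 81
—
[away_pts_sum: away_pts <= 111 or quarter >= 1]
game_id=500: ✓ → 112
game_id=501: ✓ → 100
game_id=502: ✓ → 88
game_id=503: ✓ → 123
game_id=504: ✓ → 134
game_id=505: ✓ → 111
game_id=506: ✓ → 99
game_id=507: ✓ → 114
game_id=508: ✓ → 79
game_id=509: ✓ → 80
game_id=510: ✓ → 120
game_id=511: ✓ → 81
game_id=512: ✓ → 105
away_pts_sum = 112 + 100 + 88 + 123 + 134 + 111 + 99 + 114 + 79 + 80 + 120 + 81 + 105 = 1346
—
[away_sum: venue in ('away', 'neutral', 'home') or quarter <= 1]
game_id=500: ✓ → 112
game_id=501: ✓ → 100
game_id=502: ✓ → 88
game_id=503: ✓ → 123
game_id=504: ✓ → 134
game_id=505: ✓ → 111
game_id=506: ✓ → 99
game_id=507: ✓ → 114
game_id=508: ✓ → 79
game_id=509: ✓ → 80
game_id=510: ✓ → 120
game_id=511: ✓ → 81
game_id=512: ✓ → 105
away_sum = 112 + 100 + 88 + 123 + 134 + 111 + 99 + 114 + 79 + 80 + 120 + 81 + 105 = 1346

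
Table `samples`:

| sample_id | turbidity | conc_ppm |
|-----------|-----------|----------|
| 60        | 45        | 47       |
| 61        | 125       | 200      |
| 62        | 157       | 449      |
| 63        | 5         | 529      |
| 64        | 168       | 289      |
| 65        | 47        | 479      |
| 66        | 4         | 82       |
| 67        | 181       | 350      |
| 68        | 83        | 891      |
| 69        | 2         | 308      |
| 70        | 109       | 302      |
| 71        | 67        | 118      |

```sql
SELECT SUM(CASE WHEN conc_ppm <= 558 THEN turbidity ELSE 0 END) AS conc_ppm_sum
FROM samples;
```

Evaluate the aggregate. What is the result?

910

sample_id=60: ✓ → 45
sample_id=61: ✓ → 125
sample_id=62: ✓ → 157
sample_id=63: ✓ → 5
sample_id=64: ✓ → 168
sample_id=65: ✓ → 47
sample_id=66: ✓ → 4
sample_id=67: ✓ → 181
sample_id=68: ✗
sample_id=69: ✓ → 2
sample_id=70: ✓ → 109
sample_id=71: ✓ → 67
conc_ppm_sum = 45 + 125 + 157 + 5 + 168 + 47 + 4 + 181 + 2 + 109 + 67 = 910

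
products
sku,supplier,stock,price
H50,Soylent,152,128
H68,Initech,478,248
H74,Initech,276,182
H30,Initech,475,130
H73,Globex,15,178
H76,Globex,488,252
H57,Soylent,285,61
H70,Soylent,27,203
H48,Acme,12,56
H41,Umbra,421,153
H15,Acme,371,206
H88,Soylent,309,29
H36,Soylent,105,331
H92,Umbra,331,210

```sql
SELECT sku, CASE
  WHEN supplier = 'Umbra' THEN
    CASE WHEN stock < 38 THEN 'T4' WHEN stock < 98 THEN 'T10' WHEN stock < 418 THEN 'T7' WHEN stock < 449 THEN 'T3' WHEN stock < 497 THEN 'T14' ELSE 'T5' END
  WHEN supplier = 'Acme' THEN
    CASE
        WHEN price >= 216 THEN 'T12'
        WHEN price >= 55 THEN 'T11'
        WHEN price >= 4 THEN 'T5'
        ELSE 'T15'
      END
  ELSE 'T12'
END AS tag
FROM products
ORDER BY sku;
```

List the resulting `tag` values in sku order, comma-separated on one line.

sku=H15: supplier='Acme' → inner[price >= 55] → T11
sku=H30: supplier='Initech' → outer ELSE → T12
sku=H36: supplier='Soylent' → outer ELSE → T12
sku=H41: supplier='Umbra' → inner[stock < 449] → T3
sku=H48: supplier='Acme' → inner[price >= 55] → T11
sku=H50: supplier='Soylent' → outer ELSE → T12
sku=H57: supplier='Soylent' → outer ELSE → T12
sku=H68: supplier='Initech' → outer ELSE → T12
sku=H70: supplier='Soylent' → outer ELSE → T12
sku=H73: supplier='Globex' → outer ELSE → T12
sku=H74: supplier='Initech' → outer ELSE → T12
sku=H76: supplier='Globex' → outer ELSE → T12
sku=H88: supplier='Soylent' → outer ELSE → T12
sku=H92: supplier='Umbra' → inner[stock < 418] → T7

T11, T12, T12, T3, T11, T12, T12, T12, T12, T12, T12, T12, T12, T7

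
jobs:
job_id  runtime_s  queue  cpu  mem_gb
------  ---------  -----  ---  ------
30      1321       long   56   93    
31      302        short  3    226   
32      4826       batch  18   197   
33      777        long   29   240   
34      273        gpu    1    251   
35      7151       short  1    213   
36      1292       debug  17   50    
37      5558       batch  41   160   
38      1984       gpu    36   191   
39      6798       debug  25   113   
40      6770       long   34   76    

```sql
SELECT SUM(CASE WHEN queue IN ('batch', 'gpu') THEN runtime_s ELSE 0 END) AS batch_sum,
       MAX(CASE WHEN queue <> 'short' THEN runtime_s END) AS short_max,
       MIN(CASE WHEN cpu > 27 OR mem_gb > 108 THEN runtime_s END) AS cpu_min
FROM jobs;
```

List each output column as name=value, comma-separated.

[batch_sum: queue IN ('batch', 'gpu')]
job_id=30: ✗
job_id=31: ✗
job_id=32: ✓ → 4826
job_id=33: ✗
job_id=34: ✓ → 273
job_id=35: ✗
job_id=36: ✗
job_id=37: ✓ → 5558
job_id=38: ✓ → 1984
job_id=39: ✗
job_id=40: ✗
batch_sum = 4826 + 273 + 5558 + 1984 = 12641
—
[short_max: queue <> 'short']
job_id=30: ✓ → 1321
job_id=31: ✗
job_id=32: ✓ → 4826
job_id=33: ✓ → 777
job_id=34: ✓ → 273
job_id=35: ✗
job_id=36: ✓ → 1292
job_id=37: ✓ → 5558
job_id=38: ✓ → 1984
job_id=39: ✓ → 6798
job_id=40: ✓ → 6770
short_max = MAX(1321, 4826, 777, 273, 1292, 5558, 1984, 6798, 6770) = 6798
—
[cpu_min: cpu > 27 OR mem_gb > 108]
job_id=30: ✓ → 1321
job_id=31: ✓ → 302
job_id=32: ✓ → 4826
job_id=33: ✓ → 777
job_id=34: ✓ → 273
job_id=35: ✓ → 7151
job_id=36: ✗
job_id=37: ✓ → 5558
job_id=38: ✓ → 1984
job_id=39: ✓ → 6798
job_id=40: ✓ → 6770
cpu_min = MIN(1321, 302, 4826, 777, 273, 7151, 5558, 1984, 6798, 6770) = 273

batch_sum=12641, short_max=6798, cpu_min=273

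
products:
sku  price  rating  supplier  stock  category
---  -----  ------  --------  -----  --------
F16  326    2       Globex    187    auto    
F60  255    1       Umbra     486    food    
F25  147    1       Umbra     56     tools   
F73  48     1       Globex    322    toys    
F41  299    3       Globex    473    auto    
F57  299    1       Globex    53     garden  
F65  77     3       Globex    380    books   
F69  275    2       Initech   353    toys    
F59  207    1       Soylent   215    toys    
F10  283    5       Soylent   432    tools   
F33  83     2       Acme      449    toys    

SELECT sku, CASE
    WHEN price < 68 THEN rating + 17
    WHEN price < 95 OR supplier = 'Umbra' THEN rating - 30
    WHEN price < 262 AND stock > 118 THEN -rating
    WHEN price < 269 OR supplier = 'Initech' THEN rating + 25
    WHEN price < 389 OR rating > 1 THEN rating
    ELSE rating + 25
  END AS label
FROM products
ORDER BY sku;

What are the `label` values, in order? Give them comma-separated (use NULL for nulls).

sku=F10: price < 389 OR rating > 1 → 5
sku=F16: price < 389 OR rating > 1 → 2
sku=F25: price < 95 OR supplier = 'Umbra' → -29
sku=F33: price < 95 OR supplier = 'Umbra' → -28
sku=F41: price < 389 OR rating > 1 → 3
sku=F57: price < 389 OR rating > 1 → 1
sku=F59: price < 262 AND stock > 118 → -1
sku=F60: price < 95 OR supplier = 'Umbra' → -29
sku=F65: price < 95 OR supplier = 'Umbra' → -27
sku=F69: price < 269 OR supplier = 'Initech' → 27
sku=F73: price < 68 → 18

5, 2, -29, -28, 3, 1, -1, -29, -27, 27, 18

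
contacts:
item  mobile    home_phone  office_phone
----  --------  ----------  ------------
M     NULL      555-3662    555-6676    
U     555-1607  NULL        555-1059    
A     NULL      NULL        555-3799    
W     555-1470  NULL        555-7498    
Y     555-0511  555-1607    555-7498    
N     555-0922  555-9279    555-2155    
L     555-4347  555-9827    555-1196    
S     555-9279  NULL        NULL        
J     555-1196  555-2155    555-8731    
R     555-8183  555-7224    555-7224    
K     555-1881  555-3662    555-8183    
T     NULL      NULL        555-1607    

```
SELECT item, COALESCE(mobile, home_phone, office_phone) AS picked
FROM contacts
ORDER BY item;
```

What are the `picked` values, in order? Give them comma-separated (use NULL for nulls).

item=A: mobile=NULL, home_phone=NULL, office_phone=555-3799 → 555-3799
item=J: mobile=555-1196 → 555-1196
item=K: mobile=555-1881 → 555-1881
item=L: mobile=555-4347 → 555-4347
item=M: mobile=NULL, home_phone=555-3662 → 555-3662
item=N: mobile=555-0922 → 555-0922
item=R: mobile=555-8183 → 555-8183
item=S: mobile=555-9279 → 555-9279
item=T: mobile=NULL, home_phone=NULL, office_phone=555-1607 → 555-1607
item=U: mobile=555-1607 → 555-1607
item=W: mobile=555-1470 → 555-1470
item=Y: mobile=555-0511 → 555-0511

555-3799, 555-1196, 555-1881, 555-4347, 555-3662, 555-0922, 555-8183, 555-9279, 555-1607, 555-1607, 555-1470, 555-0511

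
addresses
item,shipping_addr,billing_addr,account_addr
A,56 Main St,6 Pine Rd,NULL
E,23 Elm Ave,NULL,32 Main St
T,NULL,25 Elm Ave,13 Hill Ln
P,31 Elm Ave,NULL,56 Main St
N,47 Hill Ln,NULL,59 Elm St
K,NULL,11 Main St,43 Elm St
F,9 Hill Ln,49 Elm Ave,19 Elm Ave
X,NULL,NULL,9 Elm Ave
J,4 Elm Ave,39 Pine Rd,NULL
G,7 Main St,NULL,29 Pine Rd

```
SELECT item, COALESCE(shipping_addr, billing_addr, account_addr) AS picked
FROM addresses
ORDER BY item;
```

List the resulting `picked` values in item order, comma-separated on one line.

56 Main St, 23 Elm Ave, 9 Hill Ln, 7 Main St, 4 Elm Ave, 11 Main St, 47 Hill Ln, 31 Elm Ave, 25 Elm Ave, 9 Elm Ave

item=A: shipping_addr=56 Main St → 56 Main St
item=E: shipping_addr=23 Elm Ave → 23 Elm Ave
item=F: shipping_addr=9 Hill Ln → 9 Hill Ln
item=G: shipping_addr=7 Main St → 7 Main St
item=J: shipping_addr=4 Elm Ave → 4 Elm Ave
item=K: shipping_addr=NULL, billing_addr=11 Main St → 11 Main St
item=N: shipping_addr=47 Hill Ln → 47 Hill Ln
item=P: shipping_addr=31 Elm Ave → 31 Elm Ave
item=T: shipping_addr=NULL, billing_addr=25 Elm Ave → 25 Elm Ave
item=X: shipping_addr=NULL, billing_addr=NULL, account_addr=9 Elm Ave → 9 Elm Ave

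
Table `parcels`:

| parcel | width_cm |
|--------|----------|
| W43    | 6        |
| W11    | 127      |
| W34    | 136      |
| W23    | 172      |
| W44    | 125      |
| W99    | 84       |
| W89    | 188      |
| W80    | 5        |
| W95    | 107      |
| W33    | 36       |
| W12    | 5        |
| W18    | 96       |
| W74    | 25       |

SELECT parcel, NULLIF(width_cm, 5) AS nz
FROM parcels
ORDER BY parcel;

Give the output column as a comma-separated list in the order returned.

parcel=W11: width_cm=127 vs 5: differ → 127
parcel=W12: width_cm=5 vs 5: equal → NULL
parcel=W18: width_cm=96 vs 5: differ → 96
parcel=W23: width_cm=172 vs 5: differ → 172
parcel=W33: width_cm=36 vs 5: differ → 36
parcel=W34: width_cm=136 vs 5: differ → 136
parcel=W43: width_cm=6 vs 5: differ → 6
parcel=W44: width_cm=125 vs 5: differ → 125
parcel=W74: width_cm=25 vs 5: differ → 25
parcel=W80: width_cm=5 vs 5: equal → NULL
parcel=W89: width_cm=188 vs 5: differ → 188
parcel=W95: width_cm=107 vs 5: differ → 107
parcel=W99: width_cm=84 vs 5: differ → 84

127, NULL, 96, 172, 36, 136, 6, 125, 25, NULL, 188, 107, 84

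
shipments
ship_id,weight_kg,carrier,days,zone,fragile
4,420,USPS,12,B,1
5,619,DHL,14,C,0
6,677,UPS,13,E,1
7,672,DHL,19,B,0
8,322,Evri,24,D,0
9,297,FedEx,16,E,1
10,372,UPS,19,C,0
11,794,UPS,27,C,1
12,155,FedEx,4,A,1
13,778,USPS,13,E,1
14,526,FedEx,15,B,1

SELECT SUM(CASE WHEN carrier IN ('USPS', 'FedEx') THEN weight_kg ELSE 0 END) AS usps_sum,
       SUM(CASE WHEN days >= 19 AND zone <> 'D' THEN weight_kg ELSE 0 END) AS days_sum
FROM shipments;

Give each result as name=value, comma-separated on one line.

usps_sum=2176, days_sum=1838

[usps_sum: carrier IN ('USPS', 'FedEx')]
ship_id=4: ✓ → 420
ship_id=5: ✗
ship_id=6: ✗
ship_id=7: ✗
ship_id=8: ✗
ship_id=9: ✓ → 297
ship_id=10: ✗
ship_id=11: ✗
ship_id=12: ✓ → 155
ship_id=13: ✓ → 778
ship_id=14: ✓ → 526
usps_sum = 420 + 297 + 155 + 778 + 526 = 2176
—
[days_sum: days >= 19 AND zone <> 'D']
ship_id=4: ✗
ship_id=5: ✗
ship_id=6: ✗
ship_id=7: ✓ → 672
ship_id=8: ✗
ship_id=9: ✗
ship_id=10: ✓ → 372
ship_id=11: ✓ → 794
ship_id=12: ✗
ship_id=13: ✗
ship_id=14: ✗
days_sum = 672 + 372 + 794 = 1838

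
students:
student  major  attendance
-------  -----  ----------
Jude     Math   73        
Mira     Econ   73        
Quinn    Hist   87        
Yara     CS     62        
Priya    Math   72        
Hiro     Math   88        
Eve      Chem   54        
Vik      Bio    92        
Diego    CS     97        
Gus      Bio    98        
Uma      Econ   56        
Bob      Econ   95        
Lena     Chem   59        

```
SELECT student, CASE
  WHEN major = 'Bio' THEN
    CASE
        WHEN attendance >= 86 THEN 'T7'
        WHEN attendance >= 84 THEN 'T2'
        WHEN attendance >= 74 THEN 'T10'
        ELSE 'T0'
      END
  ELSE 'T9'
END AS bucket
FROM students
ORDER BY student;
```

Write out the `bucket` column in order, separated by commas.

student=Bob: major='Econ' → outer ELSE → T9
student=Diego: major='CS' → outer ELSE → T9
student=Eve: major='Chem' → outer ELSE → T9
student=Gus: major='Bio' → inner[attendance >= 86] → T7
student=Hiro: major='Math' → outer ELSE → T9
student=Jude: major='Math' → outer ELSE → T9
student=Lena: major='Chem' → outer ELSE → T9
student=Mira: major='Econ' → outer ELSE → T9
student=Priya: major='Math' → outer ELSE → T9
student=Quinn: major='Hist' → outer ELSE → T9
student=Uma: major='Econ' → outer ELSE → T9
student=Vik: major='Bio' → inner[attendance >= 86] → T7
student=Yara: major='CS' → outer ELSE → T9

T9, T9, T9, T7, T9, T9, T9, T9, T9, T9, T9, T7, T9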